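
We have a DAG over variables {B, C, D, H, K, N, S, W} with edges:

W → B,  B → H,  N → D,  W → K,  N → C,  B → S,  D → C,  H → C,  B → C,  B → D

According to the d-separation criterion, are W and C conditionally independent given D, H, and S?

No — W and C are not d-separated given {D, H, S}.

4 paths connect W and C; each must be blocked for d-separation to hold:
Path 1: W → B → D → C
  D is a chain here and D is conditioned on, so the path is blocked at D.
Path 2: W → B → D ← N → C
  B is a chain and B is not conditioned on; D is a collider and D is conditioned on, which opens it; N is a fork and N is not conditioned on — no node blocks this path, so it is active.
Path 3: W → B → C
  B is a chain and B is not conditioned on — no node blocks this path, so it is active.
Path 4: W → B → H → C
  H is a chain here and H is conditioned on, so the path is blocked at H.
Because an active path exists, W and C are not d-separated.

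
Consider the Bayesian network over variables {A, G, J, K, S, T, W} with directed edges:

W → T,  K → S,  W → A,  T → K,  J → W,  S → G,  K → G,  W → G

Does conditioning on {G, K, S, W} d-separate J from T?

Yes — J and T are d-separated given {G, K, S, W}.

Enumerating the 3 paths from J to T and testing each for blocking by {G, K, S, W}:
Path 1: J → W → T
  W is a chain here and W is conditioned on, so the path is blocked at W.
Path 2: J → W → G ← S ← K ← T
  W is a chain here and W is conditioned on, so the path is blocked at W.
Path 3: J → W → G ← K ← T
  W is a chain here and W is conditioned on, so the path is blocked at W.
Every path is blocked, so J and T are d-separated given {G, K, S, W}.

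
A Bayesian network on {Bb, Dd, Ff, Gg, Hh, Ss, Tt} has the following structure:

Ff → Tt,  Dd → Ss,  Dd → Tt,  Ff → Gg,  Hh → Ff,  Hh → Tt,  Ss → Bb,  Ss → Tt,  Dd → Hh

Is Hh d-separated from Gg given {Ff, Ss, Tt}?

4 paths connect Hh and Gg; each must be blocked for d-separation to hold:
Path 1: Hh → Tt ← Ff → Gg
  Ff is a fork here and Ff is conditioned on, so the path is blocked at Ff.
Path 2: Hh ← Dd → Ss → Tt ← Ff → Gg
  Ss is a chain here and Ss is conditioned on, so the path is blocked at Ss.
Path 3: Hh ← Dd → Tt ← Ff → Gg
  Ff is a fork here and Ff is conditioned on, so the path is blocked at Ff.
Path 4: Hh → Ff → Gg
  Ff is a chain here and Ff is conditioned on, so the path is blocked at Ff.
Since every path is blocked, d-separation holds.

Yes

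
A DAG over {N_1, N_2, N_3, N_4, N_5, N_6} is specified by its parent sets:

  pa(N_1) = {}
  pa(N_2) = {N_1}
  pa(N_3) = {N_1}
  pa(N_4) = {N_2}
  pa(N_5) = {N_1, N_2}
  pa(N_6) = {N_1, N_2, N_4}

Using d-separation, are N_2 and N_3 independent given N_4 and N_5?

We examine all 4 paths between N_2 and N_3:
Path 1: N_2 ← N_1 → N_3
  N_1 is a fork and N_1 is not conditioned on — no node blocks this path, so it is active.
Path 2: N_2 → N_5 ← N_1 → N_3
  N_5 is a collider and N_5 is conditioned on, which opens it; N_1 is a fork and N_1 is not conditioned on — no node blocks this path, so it is active.
Path 3: N_2 → N_4 → N_6 ← N_1 → N_3
  N_4 is a chain here and N_4 is conditioned on, so the path is blocked at N_4.
Path 4: N_2 → N_6 ← N_1 → N_3
  N_6 is a collider here and neither N_6 nor any of its descendants is conditioned on, so the collider stays closed — the path is blocked at N_6.
Because an active path exists, N_2 and N_3 are not d-separated.

No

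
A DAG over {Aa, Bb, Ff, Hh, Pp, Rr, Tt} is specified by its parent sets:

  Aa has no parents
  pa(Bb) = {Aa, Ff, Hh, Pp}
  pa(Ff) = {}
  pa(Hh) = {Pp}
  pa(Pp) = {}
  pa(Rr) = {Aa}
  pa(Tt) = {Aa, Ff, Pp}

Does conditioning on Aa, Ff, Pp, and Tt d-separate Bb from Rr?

There are 4 undirected paths between Bb and Rr; checking each against the conditioning set {Aa, Ff, Pp, Tt}:
  1. Bb ← Ff → Tt ← Aa → Rr — Ff:fork[blocks]; Tt:collider[open]; Aa:fork[blocks] ⇒ blocked
  2. Bb ← Pp → Tt ← Aa → Rr — Pp:fork[blocks]; Tt:collider[open]; Aa:fork[blocks] ⇒ blocked
  3. Bb ← Aa → Rr — Aa:fork[blocks] ⇒ blocked
  4. Bb ← Hh ← Pp → Tt ← Aa → Rr — Hh:chain[open]; Pp:fork[blocks]; Tt:collider[open]; Aa:fork[blocks] ⇒ blocked
All paths are blocked; Bb ⊥ Rr | {Aa, Ff, Pp, Tt} holds.

Yes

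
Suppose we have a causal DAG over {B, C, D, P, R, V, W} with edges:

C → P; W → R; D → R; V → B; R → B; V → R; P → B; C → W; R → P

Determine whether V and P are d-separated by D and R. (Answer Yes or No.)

No

There are 6 undirected paths between V and P; checking each against the conditioning set {D, R}:
Path 1: V → R ← W ← C → P
  R is a collider and R is conditioned on, which opens it; W is a chain and W is not conditioned on; C is a fork and C is not conditioned on — no node blocks this path, so it is active.
Path 2: V → R → B ← P
  R is a chain here and R is conditioned on, so the path is blocked at R.
Path 3: V → R → P
  R is a chain here and R is conditioned on, so the path is blocked at R.
Path 4: V → B ← R ← W ← C → P
  B is a collider here and neither B nor any of its descendants is conditioned on, so the collider stays closed — the path is blocked at B.
Path 5: V → B ← R → P
  B is a collider here and neither B nor any of its descendants is conditioned on, so the collider stays closed — the path is blocked at B.
Path 6: V → B ← P
  B is a collider here and neither B nor any of its descendants is conditioned on, so the collider stays closed — the path is blocked at B.
Since the path V → R ← W ← C → P is active, V and P are not d-separated given {D, R}.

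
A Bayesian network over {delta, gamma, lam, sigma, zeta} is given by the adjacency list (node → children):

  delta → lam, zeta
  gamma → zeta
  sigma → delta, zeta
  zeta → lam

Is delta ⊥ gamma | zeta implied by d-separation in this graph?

No — delta and gamma are not d-separated given {zeta}.

There are 3 undirected paths between delta and gamma; checking each against the conditioning set {zeta}:
Path 1: delta → lam ← zeta ← gamma
  lam is a collider here and neither lam nor any of its descendants is conditioned on, so the collider stays closed — the path is blocked at lam.
Path 2: delta → zeta ← gamma
  zeta is a collider and zeta is conditioned on, which opens it — no node blocks this path, so it is active.
Path 3: delta ← sigma → zeta ← gamma
  sigma is a fork and sigma is not conditioned on; zeta is a collider and zeta is conditioned on, which opens it — no node blocks this path, so it is active.
At least one path is unblocked, so d-separation fails.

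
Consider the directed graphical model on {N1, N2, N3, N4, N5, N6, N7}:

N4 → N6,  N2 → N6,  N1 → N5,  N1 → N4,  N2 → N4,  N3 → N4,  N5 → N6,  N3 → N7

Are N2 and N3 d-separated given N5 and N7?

3 paths connect N2 and N3; each must be blocked for d-separation to hold:
Path 1: N2 → N4 ← N3
  N4 is a collider here and neither N4 nor any of its descendants is conditioned on, so the collider stays closed — the path is blocked at N4.
Path 2: N2 → N6 ← N4 ← N3
  N6 is a collider here and neither N6 nor any of its descendants is conditioned on, so the collider stays closed — the path is blocked at N6.
Path 3: N2 → N6 ← N5 ← N1 → N4 ← N3
  N6 is a collider here and neither N6 nor any of its descendants is conditioned on, so the collider stays closed — the path is blocked at N6.
All paths are blocked; N2 ⊥ N3 | {N5, N7} holds.

Yes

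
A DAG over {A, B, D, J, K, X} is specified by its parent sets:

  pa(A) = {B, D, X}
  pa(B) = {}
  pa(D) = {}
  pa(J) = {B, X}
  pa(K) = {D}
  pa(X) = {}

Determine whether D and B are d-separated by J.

We examine all 2 paths between D and B:
Path 1: D → A ← X → J ← B
  A is a collider here and neither A nor any of its descendants is conditioned on, so the collider stays closed — the path is blocked at A.
Path 2: D → A ← B
  A is a collider here and neither A nor any of its descendants is conditioned on, so the collider stays closed — the path is blocked at A.
Every path is blocked, so D and B are d-separated given {J}.

Yes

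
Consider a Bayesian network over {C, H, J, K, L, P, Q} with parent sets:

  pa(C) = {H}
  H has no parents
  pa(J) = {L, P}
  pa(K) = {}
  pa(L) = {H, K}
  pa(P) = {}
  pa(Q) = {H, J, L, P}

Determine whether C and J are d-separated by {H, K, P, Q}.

We examine all 6 paths between C and J:
Path 1: C ← H → L → J
  H is a fork here and H is conditioned on, so the path is blocked at H.
Path 2: C ← H → L → Q ← P → J
  H is a fork here and H is conditioned on, so the path is blocked at H.
Path 3: C ← H → L → Q ← J
  H is a fork here and H is conditioned on, so the path is blocked at H.
Path 4: C ← H → Q ← P → J
  H is a fork here and H is conditioned on, so the path is blocked at H.
Path 5: C ← H → Q ← J
  H is a fork here and H is conditioned on, so the path is blocked at H.
Path 6: C ← H → Q ← L → J
  H is a fork here and H is conditioned on, so the path is blocked at H.
Every path is blocked, so C and J are d-separated given {H, K, P, Q}.

Yes — C and J are d-separated given {H, K, P, Q}.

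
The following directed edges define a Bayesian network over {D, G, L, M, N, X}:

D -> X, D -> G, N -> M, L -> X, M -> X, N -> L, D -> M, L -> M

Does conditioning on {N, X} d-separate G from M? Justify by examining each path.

Enumerating the 4 paths from G to M and testing each for blocking by {N, X}:
Path 1: G ← D → M
  D is a fork and D is not conditioned on — no node blocks this path, so it is active.
Path 2: G ← D → X ← M
  D is a fork and D is not conditioned on; X is a collider and X is conditioned on, which opens it — no node blocks this path, so it is active.
Path 3: G ← D → X ← L → M
  D is a fork and D is not conditioned on; X is a collider and X is conditioned on, which opens it; L is a fork and L is not conditioned on — no node blocks this path, so it is active.
Path 4: G ← D → X ← L ← N → M
  N is a fork here and N is conditioned on, so the path is blocked at N.
Because an active path exists, G and M are not d-separated.

No — G and M are not d-separated given {N, X}.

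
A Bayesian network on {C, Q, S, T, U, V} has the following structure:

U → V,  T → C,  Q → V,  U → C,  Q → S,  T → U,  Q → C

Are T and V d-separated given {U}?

There are 4 undirected paths between T and V; checking each against the conditioning set {U}:
Path 1: T → C ← Q → V
  C is a collider here and neither C nor any of its descendants is conditioned on, so the collider stays closed — the path is blocked at C.
Path 2: T → C ← U → V
  C is a collider here and neither C nor any of its descendants is conditioned on, so the collider stays closed — the path is blocked at C.
Path 3: T → U → C ← Q → V
  U is a chain here and U is conditioned on, so the path is blocked at U.
Path 4: T → U → V
  U is a chain here and U is conditioned on, so the path is blocked at U.
Every path is blocked, so T and V are d-separated given {U}.

Yes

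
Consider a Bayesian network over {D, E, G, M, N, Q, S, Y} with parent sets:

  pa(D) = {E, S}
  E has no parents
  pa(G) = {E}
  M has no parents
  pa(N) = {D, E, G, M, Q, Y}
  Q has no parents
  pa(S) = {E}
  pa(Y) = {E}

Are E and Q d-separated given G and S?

Yes

Enumerating the 5 paths from E to Q and testing each for blocking by {G, S}:
Path 1: E → Y → N ← Q
  N is a collider here and neither N nor any of its descendants is conditioned on, so the collider stays closed — the path is blocked at N.
Path 2: E → S → D → N ← Q
  S is a chain here and S is conditioned on, so the path is blocked at S.
Path 3: E → D → N ← Q
  N is a collider here and neither N nor any of its descendants is conditioned on, so the collider stays closed — the path is blocked at N.
Path 4: E → G → N ← Q
  G is a chain here and G is conditioned on, so the path is blocked at G.
Path 5: E → N ← Q
  N is a collider here and neither N nor any of its descendants is conditioned on, so the collider stays closed — the path is blocked at N.
All paths are blocked; E ⊥ Q | {G, S} holds.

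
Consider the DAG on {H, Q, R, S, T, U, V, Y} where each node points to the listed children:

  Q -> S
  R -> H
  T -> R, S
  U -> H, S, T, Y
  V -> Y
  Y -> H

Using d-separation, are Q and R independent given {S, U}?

6 paths connect Q and R; each must be blocked for d-separation to hold:
Path 1: Q → S ← U → Y → H ← R
  U is a fork here and U is conditioned on, so the path is blocked at U.
Path 2: Q → S ← U → H ← R
  U is a fork here and U is conditioned on, so the path is blocked at U.
Path 3: Q → S ← U → T → R
  U is a fork here and U is conditioned on, so the path is blocked at U.
Path 4: Q → S ← T ← U → Y → H ← R
  U is a fork here and U is conditioned on, so the path is blocked at U.
Path 5: Q → S ← T ← U → H ← R
  U is a fork here and U is conditioned on, so the path is blocked at U.
Path 6: Q → S ← T → R
  S is a collider and S is conditioned on, which opens it; T is a fork and T is not conditioned on — no node blocks this path, so it is active.
At least one path is unblocked, so d-separation fails.

No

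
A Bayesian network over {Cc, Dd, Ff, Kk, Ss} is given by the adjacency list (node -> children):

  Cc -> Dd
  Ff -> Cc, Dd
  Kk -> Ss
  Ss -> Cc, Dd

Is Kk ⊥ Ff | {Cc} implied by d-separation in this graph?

No

Enumerating the 4 paths from Kk to Ff and testing each for blocking by {Cc}:
  1. Kk → Ss → Dd ← Ff — Ss:chain[open]; Dd:collider[blocks] ⇒ blocked
  2. Kk → Ss → Dd ← Cc ← Ff — Ss:chain[open]; Dd:collider[blocks]; Cc:chain[blocks] ⇒ blocked
  3. Kk → Ss → Cc ← Ff — Ss:chain[open]; Cc:collider[open] ⇒ active
  4. Kk → Ss → Cc → Dd ← Ff — Ss:chain[open]; Cc:chain[blocks]; Dd:collider[blocks] ⇒ blocked
Since the path Kk → Ss → Cc ← Ff is active, Kk and Ff are not d-separated given {Cc}.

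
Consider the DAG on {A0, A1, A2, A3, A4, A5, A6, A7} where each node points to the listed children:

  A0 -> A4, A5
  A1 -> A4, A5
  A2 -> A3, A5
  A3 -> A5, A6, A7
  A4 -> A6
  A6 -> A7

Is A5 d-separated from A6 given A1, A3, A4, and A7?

Yes

There are 6 undirected paths between A5 and A6; checking each against the conditioning set {A1, A3, A4, A7}:
  1. A5 ← A3 → A6 — A3:fork[blocks] ⇒ blocked
  2. A5 ← A3 → A7 ← A6 — A3:fork[blocks]; A7:collider[open] ⇒ blocked
  3. A5 ← A1 → A4 → A6 — A1:fork[blocks]; A4:chain[blocks] ⇒ blocked
  4. A5 ← A0 → A4 → A6 — A0:fork[open]; A4:chain[blocks] ⇒ blocked
  5. A5 ← A2 → A3 → A6 — A2:fork[open]; A3:chain[blocks] ⇒ blocked
  6. A5 ← A2 → A3 → A7 ← A6 — A2:fork[open]; A3:chain[blocks]; A7:collider[open] ⇒ blocked
Every path is blocked, so A5 and A6 are d-separated given {A1, A3, A4, A7}.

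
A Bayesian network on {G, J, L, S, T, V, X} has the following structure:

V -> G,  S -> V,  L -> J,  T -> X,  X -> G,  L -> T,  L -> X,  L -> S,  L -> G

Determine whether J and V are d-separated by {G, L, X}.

Yes

We examine all 4 paths between J and V:
Path 1: J ← L → G ← V
  L is a fork here and L is conditioned on, so the path is blocked at L.
Path 2: J ← L → T → X → G ← V
  L is a fork here and L is conditioned on, so the path is blocked at L.
Path 3: J ← L → S → V
  L is a fork here and L is conditioned on, so the path is blocked at L.
Path 4: J ← L → X → G ← V
  L is a fork here and L is conditioned on, so the path is blocked at L.
Every path is blocked, so J and V are d-separated given {G, L, X}.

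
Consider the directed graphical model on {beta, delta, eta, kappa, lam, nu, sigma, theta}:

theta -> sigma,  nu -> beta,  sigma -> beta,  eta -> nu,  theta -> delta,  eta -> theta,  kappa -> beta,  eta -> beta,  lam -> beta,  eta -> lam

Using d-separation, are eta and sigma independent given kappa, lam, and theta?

There are 4 undirected paths between eta and sigma; checking each against the conditioning set {kappa, lam, theta}:
Path 1: eta → theta → sigma
  theta is a chain here and theta is conditioned on, so the path is blocked at theta.
Path 2: eta → nu → beta ← sigma
  beta is a collider here and neither beta nor any of its descendants is conditioned on, so the collider stays closed — the path is blocked at beta.
Path 3: eta → beta ← sigma
  beta is a collider here and neither beta nor any of its descendants is conditioned on, so the collider stays closed — the path is blocked at beta.
Path 4: eta → lam → beta ← sigma
  lam is a chain here and lam is conditioned on, so the path is blocked at lam.
Since every path is blocked, d-separation holds.

Yes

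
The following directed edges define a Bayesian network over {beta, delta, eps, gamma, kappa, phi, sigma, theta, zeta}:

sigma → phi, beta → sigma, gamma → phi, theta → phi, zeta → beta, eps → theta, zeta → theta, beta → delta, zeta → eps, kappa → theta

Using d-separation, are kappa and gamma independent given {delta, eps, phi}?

No

3 paths connect kappa and gamma; each must be blocked for d-separation to hold:
Path 1: kappa → theta ← eps ← zeta → beta → sigma → phi ← gamma
  eps is a chain here and eps is conditioned on, so the path is blocked at eps.
Path 2: kappa → theta ← zeta → beta → sigma → phi ← gamma
  theta is a collider and its descendant phi is conditioned on, which opens it; zeta is a fork and zeta is not conditioned on; beta is a chain and beta is not conditioned on; sigma is a chain and sigma is not conditioned on; phi is a collider and phi is conditioned on, which opens it — no node blocks this path, so it is active.
Path 3: kappa → theta → phi ← gamma
  theta is a chain and theta is not conditioned on; phi is a collider and phi is conditioned on, which opens it — no node blocks this path, so it is active.
Since the path kappa → theta ← zeta → beta → sigma → phi ← gamma is active, kappa and gamma are not d-separated given {delta, eps, phi}.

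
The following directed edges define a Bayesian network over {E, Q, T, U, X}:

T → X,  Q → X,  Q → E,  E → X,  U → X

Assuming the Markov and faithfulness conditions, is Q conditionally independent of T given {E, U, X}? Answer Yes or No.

There are 2 undirected paths between Q and T; checking each against the conditioning set {E, U, X}:
Path 1: Q → E → X ← T
  E is a chain here and E is conditioned on, so the path is blocked at E.
Path 2: Q → X ← T
  X is a collider and X is conditioned on, which opens it — no node blocks this path, so it is active.
At least one path is unblocked, so d-separation fails.

No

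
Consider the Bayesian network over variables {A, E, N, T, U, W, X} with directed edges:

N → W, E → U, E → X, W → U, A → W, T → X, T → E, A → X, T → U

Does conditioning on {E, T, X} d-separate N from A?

Yes

5 paths connect N and A; each must be blocked for d-separation to hold:
Path 1: N → W ← A
  W is a collider here and neither W nor any of its descendants is conditioned on, so the collider stays closed — the path is blocked at W.
Path 2: N → W → U ← E → X ← A
  U is a collider here and neither U nor any of its descendants is conditioned on, so the collider stays closed — the path is blocked at U.
Path 3: N → W → U ← E ← T → X ← A
  U is a collider here and neither U nor any of its descendants is conditioned on, so the collider stays closed — the path is blocked at U.
Path 4: N → W → U ← T → E → X ← A
  U is a collider here and neither U nor any of its descendants is conditioned on, so the collider stays closed — the path is blocked at U.
Path 5: N → W → U ← T → X ← A
  U is a collider here and neither U nor any of its descendants is conditioned on, so the collider stays closed — the path is blocked at U.
Since every path is blocked, d-separation holds.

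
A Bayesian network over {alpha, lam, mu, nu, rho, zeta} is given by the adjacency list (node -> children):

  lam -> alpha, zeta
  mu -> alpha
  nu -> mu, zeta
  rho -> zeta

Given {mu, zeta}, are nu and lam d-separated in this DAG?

No — nu and lam are not d-separated given {mu, zeta}.

We examine all 2 paths between nu and lam:
Path 1: nu → zeta ← lam
  zeta is a collider and zeta is conditioned on, which opens it — no node blocks this path, so it is active.
Path 2: nu → mu → alpha ← lam
  mu is a chain here and mu is conditioned on, so the path is blocked at mu.
Since the path nu → zeta ← lam is active, nu and lam are not d-separated given {mu, zeta}.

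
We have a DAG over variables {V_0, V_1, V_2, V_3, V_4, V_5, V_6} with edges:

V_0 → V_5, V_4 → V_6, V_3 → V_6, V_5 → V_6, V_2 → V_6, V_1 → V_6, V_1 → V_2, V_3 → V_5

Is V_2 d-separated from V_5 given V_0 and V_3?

4 paths connect V_2 and V_5; each must be blocked for d-separation to hold:
  1. V_2 → V_6 ← V_3 → V_5 — V_6:collider[blocks]; V_3:fork[blocks] ⇒ blocked
  2. V_2 → V_6 ← V_5 — V_6:collider[blocks] ⇒ blocked
  3. V_2 ← V_1 → V_6 ← V_3 → V_5 — V_1:fork[open]; V_6:collider[blocks]; V_3:fork[blocks] ⇒ blocked
  4. V_2 ← V_1 → V_6 ← V_5 — V_1:fork[open]; V_6:collider[blocks] ⇒ blocked
All paths are blocked; V_2 ⊥ V_5 | {V_0, V_3} holds.

Yes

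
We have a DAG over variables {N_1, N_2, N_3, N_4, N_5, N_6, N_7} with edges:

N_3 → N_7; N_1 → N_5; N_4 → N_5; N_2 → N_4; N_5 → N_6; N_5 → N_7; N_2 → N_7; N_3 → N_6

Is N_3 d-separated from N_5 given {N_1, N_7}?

We examine all 3 paths between N_3 and N_5:
  1. N_3 → N_7 ← N_5 — N_7:collider[open] ⇒ active
  2. N_3 → N_7 ← N_2 → N_4 → N_5 — N_7:collider[open]; N_2:fork[open]; N_4:chain[open] ⇒ active
  3. N_3 → N_6 ← N_5 — N_6:collider[blocks] ⇒ blocked
Because an active path exists, N_3 and N_5 are not d-separated.

No — N_3 and N_5 are not d-separated given {N_1, N_7}.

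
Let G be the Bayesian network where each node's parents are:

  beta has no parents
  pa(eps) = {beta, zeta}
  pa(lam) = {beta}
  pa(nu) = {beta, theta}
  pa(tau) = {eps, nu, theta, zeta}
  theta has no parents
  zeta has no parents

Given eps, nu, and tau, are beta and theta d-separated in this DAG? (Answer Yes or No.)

No — beta and theta are not d-separated given {eps, nu, tau}.

We examine all 6 paths between beta and theta:
Path 1: beta → nu → tau ← theta
  nu is a chain here and nu is conditioned on, so the path is blocked at nu.
Path 2: beta → nu ← theta
  nu is a collider and nu is conditioned on, which opens it — no node blocks this path, so it is active.
Path 3: beta → eps → tau ← nu ← theta
  eps is a chain here and eps is conditioned on, so the path is blocked at eps.
Path 4: beta → eps → tau ← theta
  eps is a chain here and eps is conditioned on, so the path is blocked at eps.
Path 5: beta → eps ← zeta → tau ← nu ← theta
  nu is a chain here and nu is conditioned on, so the path is blocked at nu.
Path 6: beta → eps ← zeta → tau ← theta
  eps is a collider and eps is conditioned on, which opens it; zeta is a fork and zeta is not conditioned on; tau is a collider and tau is conditioned on, which opens it — no node blocks this path, so it is active.
Since the path beta → nu ← theta is active, beta and theta are not d-separated given {eps, nu, tau}.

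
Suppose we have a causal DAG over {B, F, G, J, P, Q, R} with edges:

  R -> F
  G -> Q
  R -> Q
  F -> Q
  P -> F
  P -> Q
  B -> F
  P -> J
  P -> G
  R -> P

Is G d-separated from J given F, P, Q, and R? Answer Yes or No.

Yes

There are 6 undirected paths between G and J; checking each against the conditioning set {F, P, Q, R}:
Path 1: G ← P → J
  P is a fork here and P is conditioned on, so the path is blocked at P.
Path 2: G → Q ← F ← P → J
  F is a chain here and F is conditioned on, so the path is blocked at F.
Path 3: G → Q ← F ← R → P → J
  F is a chain here and F is conditioned on, so the path is blocked at F.
Path 4: G → Q ← P → J
  P is a fork here and P is conditioned on, so the path is blocked at P.
Path 5: G → Q ← R → F ← P → J
  R is a fork here and R is conditioned on, so the path is blocked at R.
Path 6: G → Q ← R → P → J
  R is a fork here and R is conditioned on, so the path is blocked at R.
All paths are blocked; G ⊥ J | {F, P, Q, R} holds.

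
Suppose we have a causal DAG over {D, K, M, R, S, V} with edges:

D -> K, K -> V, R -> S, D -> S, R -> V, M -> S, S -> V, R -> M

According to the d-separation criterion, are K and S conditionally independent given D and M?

Yes

There are 4 undirected paths between K and S; checking each against the conditioning set {D, M}:
Path 1: K ← D → S
  D is a fork here and D is conditioned on, so the path is blocked at D.
Path 2: K → V ← R → M → S
  V is a collider here and neither V nor any of its descendants is conditioned on, so the collider stays closed — the path is blocked at V.
Path 3: K → V ← R → S
  V is a collider here and neither V nor any of its descendants is conditioned on, so the collider stays closed — the path is blocked at V.
Path 4: K → V ← S
  V is a collider here and neither V nor any of its descendants is conditioned on, so the collider stays closed — the path is blocked at V.
All paths are blocked; K ⊥ S | {D, M} holds.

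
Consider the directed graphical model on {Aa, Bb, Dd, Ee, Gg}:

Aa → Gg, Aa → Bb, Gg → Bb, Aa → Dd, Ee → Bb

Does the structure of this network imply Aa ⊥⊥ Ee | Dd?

Enumerating the 2 paths from Aa to Ee and testing each for blocking by {Dd}:
  1. Aa → Bb ← Ee — Bb:collider[blocks] ⇒ blocked
  2. Aa → Gg → Bb ← Ee — Gg:chain[open]; Bb:collider[blocks] ⇒ blocked
All paths are blocked; Aa ⊥ Ee | {Dd} holds.

Yes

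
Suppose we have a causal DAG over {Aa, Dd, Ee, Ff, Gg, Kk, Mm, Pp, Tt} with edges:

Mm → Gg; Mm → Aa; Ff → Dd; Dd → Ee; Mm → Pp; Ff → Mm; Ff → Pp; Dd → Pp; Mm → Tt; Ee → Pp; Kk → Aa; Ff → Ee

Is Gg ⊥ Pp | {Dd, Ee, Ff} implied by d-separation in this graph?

No — Gg and Pp are not d-separated given {Dd, Ee, Ff}.

There are 6 undirected paths between Gg and Pp; checking each against the conditioning set {Dd, Ee, Ff}:
  1. Gg ← Mm ← Ff → Ee ← Dd → Pp — Mm:chain[open]; Ff:fork[blocks]; Ee:collider[open]; Dd:fork[blocks] ⇒ blocked
  2. Gg ← Mm ← Ff → Ee → Pp — Mm:chain[open]; Ff:fork[blocks]; Ee:chain[blocks] ⇒ blocked
  3. Gg ← Mm ← Ff → Dd → Ee → Pp — Mm:chain[open]; Ff:fork[blocks]; Dd:chain[blocks]; Ee:chain[blocks] ⇒ blocked
  4. Gg ← Mm ← Ff → Dd → Pp — Mm:chain[open]; Ff:fork[blocks]; Dd:chain[blocks] ⇒ blocked
  5. Gg ← Mm ← Ff → Pp — Mm:chain[open]; Ff:fork[blocks] ⇒ blocked
  6. Gg ← Mm → Pp — Mm:fork[open] ⇒ active
Since the path Gg ← Mm → Pp is active, Gg and Pp are not d-separated given {Dd, Ee, Ff}.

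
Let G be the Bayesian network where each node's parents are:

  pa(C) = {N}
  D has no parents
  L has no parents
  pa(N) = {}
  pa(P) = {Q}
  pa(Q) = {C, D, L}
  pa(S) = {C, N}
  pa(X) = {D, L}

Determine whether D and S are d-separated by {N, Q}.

We examine all 4 paths between D and S:
Path 1: D → X ← L → Q ← C → S
  X is a collider here and neither X nor any of its descendants is conditioned on, so the collider stays closed — the path is blocked at X.
Path 2: D → X ← L → Q ← C ← N → S
  X is a collider here and neither X nor any of its descendants is conditioned on, so the collider stays closed — the path is blocked at X.
Path 3: D → Q ← C → S
  Q is a collider and Q is conditioned on, which opens it; C is a fork and C is not conditioned on — no node blocks this path, so it is active.
Path 4: D → Q ← C ← N → S
  N is a fork here and N is conditioned on, so the path is blocked at N.
Since the path D → Q ← C → S is active, D and S are not d-separated given {N, Q}.

No — D and S are not d-separated given {N, Q}.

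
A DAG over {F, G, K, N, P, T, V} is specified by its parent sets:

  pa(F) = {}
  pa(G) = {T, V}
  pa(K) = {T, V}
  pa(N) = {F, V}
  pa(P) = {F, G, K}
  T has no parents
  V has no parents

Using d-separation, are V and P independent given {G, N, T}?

5 paths connect V and P; each must be blocked for d-separation to hold:
Path 1: V → K → P
  K is a chain and K is not conditioned on — no node blocks this path, so it is active.
Path 2: V → K ← T → G → P
  K is a collider here and neither K nor any of its descendants is conditioned on, so the collider stays closed — the path is blocked at K.
Path 3: V → G → P
  G is a chain here and G is conditioned on, so the path is blocked at G.
Path 4: V → G ← T → K → P
  T is a fork here and T is conditioned on, so the path is blocked at T.
Path 5: V → N ← F → P
  N is a collider and N is conditioned on, which opens it; F is a fork and F is not conditioned on — no node blocks this path, so it is active.
Because an active path exists, V and P are not d-separated.

No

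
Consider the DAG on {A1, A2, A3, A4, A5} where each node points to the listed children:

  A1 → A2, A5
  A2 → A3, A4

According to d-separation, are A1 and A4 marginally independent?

Only one path connects A1 and A4:
Path 1: A1 → A2 → A4
  A2 is a chain and A2 is not conditioned on — no node blocks this path, so it is active.
Since the path A1 → A2 → A4 is active, A1 and A4 are not d-separated given ∅.

No — A1 and A4 are not d-separated given ∅.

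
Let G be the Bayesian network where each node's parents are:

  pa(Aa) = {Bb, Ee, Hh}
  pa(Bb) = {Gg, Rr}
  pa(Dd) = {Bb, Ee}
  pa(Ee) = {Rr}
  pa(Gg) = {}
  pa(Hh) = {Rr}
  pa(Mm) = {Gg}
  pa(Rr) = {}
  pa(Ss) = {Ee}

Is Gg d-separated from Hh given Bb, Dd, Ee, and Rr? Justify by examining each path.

We examine all 6 paths between Gg and Hh:
Path 1: Gg → Bb → Aa ← Ee ← Rr → Hh
  Bb is a chain here and Bb is conditioned on, so the path is blocked at Bb.
Path 2: Gg → Bb → Aa ← Hh
  Bb is a chain here and Bb is conditioned on, so the path is blocked at Bb.
Path 3: Gg → Bb → Dd ← Ee → Aa ← Hh
  Bb is a chain here and Bb is conditioned on, so the path is blocked at Bb.
Path 4: Gg → Bb → Dd ← Ee ← Rr → Hh
  Bb is a chain here and Bb is conditioned on, so the path is blocked at Bb.
Path 5: Gg → Bb ← Rr → Ee → Aa ← Hh
  Rr is a fork here and Rr is conditioned on, so the path is blocked at Rr.
Path 6: Gg → Bb ← Rr → Hh
  Rr is a fork here and Rr is conditioned on, so the path is blocked at Rr.
Since every path is blocked, d-separation holds.

Yes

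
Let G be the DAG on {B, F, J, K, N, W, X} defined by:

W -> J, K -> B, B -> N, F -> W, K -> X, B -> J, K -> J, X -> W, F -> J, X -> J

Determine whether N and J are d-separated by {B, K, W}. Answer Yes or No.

5 paths connect N and J; each must be blocked for d-separation to hold:
  1. N ← B ← K → J — B:chain[blocks]; K:fork[blocks] ⇒ blocked
  2. N ← B ← K → X → J — B:chain[blocks]; K:fork[blocks]; X:chain[open] ⇒ blocked
  3. N ← B ← K → X → W ← F → J — B:chain[blocks]; K:fork[blocks]; X:chain[open]; W:collider[open]; F:fork[open] ⇒ blocked
  4. N ← B ← K → X → W → J — B:chain[blocks]; K:fork[blocks]; X:chain[open]; W:chain[blocks] ⇒ blocked
  5. N ← B → J — B:fork[blocks] ⇒ blocked
Since every path is blocked, d-separation holds.

Yes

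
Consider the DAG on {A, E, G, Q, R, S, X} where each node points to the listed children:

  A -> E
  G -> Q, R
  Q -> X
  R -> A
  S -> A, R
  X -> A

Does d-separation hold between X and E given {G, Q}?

No — X and E are not d-separated given {G, Q}.

3 paths connect X and E; each must be blocked for d-separation to hold:
  1. X → A → E — A:chain[open] ⇒ active
  2. X ← Q ← G → R ← S → A → E — Q:chain[blocks]; G:fork[blocks]; R:collider[blocks]; S:fork[open]; A:chain[open] ⇒ blocked
  3. X ← Q ← G → R → A → E — Q:chain[blocks]; G:fork[blocks]; R:chain[open]; A:chain[open] ⇒ blocked
Because an active path exists, X and E are not d-separated.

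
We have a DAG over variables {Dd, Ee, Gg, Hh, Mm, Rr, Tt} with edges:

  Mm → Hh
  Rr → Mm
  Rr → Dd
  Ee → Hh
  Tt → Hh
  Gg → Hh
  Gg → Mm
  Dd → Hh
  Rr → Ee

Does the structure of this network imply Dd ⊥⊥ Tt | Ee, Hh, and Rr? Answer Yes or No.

Enumerating the 4 paths from Dd to Tt and testing each for blocking by {Ee, Hh, Rr}:
Path 1: Dd → Hh ← Tt
  Hh is a collider and Hh is conditioned on, which opens it — no node blocks this path, so it is active.
Path 2: Dd ← Rr → Mm ← Gg → Hh ← Tt
  Rr is a fork here and Rr is conditioned on, so the path is blocked at Rr.
Path 3: Dd ← Rr → Mm → Hh ← Tt
  Rr is a fork here and Rr is conditioned on, so the path is blocked at Rr.
Path 4: Dd ← Rr → Ee → Hh ← Tt
  Rr is a fork here and Rr is conditioned on, so the path is blocked at Rr.
At least one path is unblocked, so d-separation fails.

No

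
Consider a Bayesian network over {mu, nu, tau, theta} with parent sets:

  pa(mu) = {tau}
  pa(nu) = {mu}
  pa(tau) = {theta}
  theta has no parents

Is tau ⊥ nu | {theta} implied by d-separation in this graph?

No

There is one path between tau and nu:
  1. tau → mu → nu — mu:chain[open] ⇒ active
Since the path tau → mu → nu is active, tau and nu are not d-separated given {theta}.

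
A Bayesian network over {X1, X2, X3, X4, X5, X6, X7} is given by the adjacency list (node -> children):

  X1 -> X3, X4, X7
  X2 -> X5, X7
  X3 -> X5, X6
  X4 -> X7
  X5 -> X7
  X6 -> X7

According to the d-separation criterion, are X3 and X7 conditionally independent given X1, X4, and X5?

No

There are 5 undirected paths between X3 and X7; checking each against the conditioning set {X1, X4, X5}:
  1. X3 → X5 ← X2 → X7 — X5:collider[open]; X2:fork[open] ⇒ active
  2. X3 → X5 → X7 — X5:chain[blocks] ⇒ blocked
  3. X3 ← X1 → X7 — X1:fork[blocks] ⇒ blocked
  4. X3 ← X1 → X4 → X7 — X1:fork[blocks]; X4:chain[blocks] ⇒ blocked
  5. X3 → X6 → X7 — X6:chain[open] ⇒ active
Since the path X3 → X5 ← X2 → X7 is active, X3 and X7 are not d-separated given {X1, X4, X5}.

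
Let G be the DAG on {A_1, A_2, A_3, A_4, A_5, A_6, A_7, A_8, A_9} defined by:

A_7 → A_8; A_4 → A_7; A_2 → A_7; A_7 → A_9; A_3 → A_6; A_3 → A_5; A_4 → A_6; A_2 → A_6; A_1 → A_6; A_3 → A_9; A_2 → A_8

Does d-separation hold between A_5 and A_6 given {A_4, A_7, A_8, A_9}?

No

There are 4 undirected paths between A_5 and A_6; checking each against the conditioning set {A_4, A_7, A_8, A_9}:
  1. A_5 ← A_3 → A_9 ← A_7 ← A_4 → A_6 — A_3:fork[open]; A_9:collider[open]; A_7:chain[blocks]; A_4:fork[blocks] ⇒ blocked
  2. A_5 ← A_3 → A_9 ← A_7 → A_8 ← A_2 → A_6 — A_3:fork[open]; A_9:collider[open]; A_7:fork[blocks]; A_8:collider[open]; A_2:fork[open] ⇒ blocked
  3. A_5 ← A_3 → A_9 ← A_7 ← A_2 → A_6 — A_3:fork[open]; A_9:collider[open]; A_7:chain[blocks]; A_2:fork[open] ⇒ blocked
  4. A_5 ← A_3 → A_6 — A_3:fork[open] ⇒ active
Since the path A_5 ← A_3 → A_6 is active, A_5 and A_6 are not d-separated given {A_4, A_7, A_8, A_9}.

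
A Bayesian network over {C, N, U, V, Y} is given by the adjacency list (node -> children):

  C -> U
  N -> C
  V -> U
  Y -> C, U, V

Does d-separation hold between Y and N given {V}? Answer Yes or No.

Yes

There are 3 undirected paths between Y and N; checking each against the conditioning set {V}:
Path 1: Y → C ← N
  C is a collider here and neither C nor any of its descendants is conditioned on, so the collider stays closed — the path is blocked at C.
Path 2: Y → V → U ← C ← N
  V is a chain here and V is conditioned on, so the path is blocked at V.
Path 3: Y → U ← C ← N
  U is a collider here and neither U nor any of its descendants is conditioned on, so the collider stays closed — the path is blocked at U.
Every path is blocked, so Y and N are d-separated given {V}.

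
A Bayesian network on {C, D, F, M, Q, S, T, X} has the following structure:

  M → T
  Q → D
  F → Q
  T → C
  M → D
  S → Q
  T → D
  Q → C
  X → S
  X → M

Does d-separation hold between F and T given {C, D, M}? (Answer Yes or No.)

No

There are 5 undirected paths between F and T; checking each against the conditioning set {C, D, M}:
  1. F → Q → C ← T — Q:chain[open]; C:collider[open] ⇒ active
  2. F → Q → D ← M → T — Q:chain[open]; D:collider[open]; M:fork[blocks] ⇒ blocked
  3. F → Q → D ← T — Q:chain[open]; D:collider[open] ⇒ active
  4. F → Q ← S ← X → M → D ← T — Q:collider[open]; S:chain[open]; X:fork[open]; M:chain[blocks]; D:collider[open] ⇒ blocked
  5. F → Q ← S ← X → M → T — Q:collider[open]; S:chain[open]; X:fork[open]; M:chain[blocks] ⇒ blocked
Since the path F → Q → C ← T is active, F and T are not d-separated given {C, D, M}.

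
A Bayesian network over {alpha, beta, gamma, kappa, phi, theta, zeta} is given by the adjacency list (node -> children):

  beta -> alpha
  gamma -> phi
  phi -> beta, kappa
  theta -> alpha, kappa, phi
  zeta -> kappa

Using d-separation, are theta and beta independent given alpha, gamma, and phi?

We examine all 3 paths between theta and beta:
Path 1: theta → alpha ← beta
  alpha is a collider and alpha is conditioned on, which opens it — no node blocks this path, so it is active.
Path 2: theta → kappa ← phi → beta
  kappa is a collider here and neither kappa nor any of its descendants is conditioned on, so the collider stays closed — the path is blocked at kappa.
Path 3: theta → phi → beta
  phi is a chain here and phi is conditioned on, so the path is blocked at phi.
At least one path is unblocked, so d-separation fails.

No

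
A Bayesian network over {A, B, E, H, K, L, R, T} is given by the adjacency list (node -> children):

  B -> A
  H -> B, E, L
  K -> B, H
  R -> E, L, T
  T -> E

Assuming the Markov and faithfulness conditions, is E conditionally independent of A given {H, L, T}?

Yes

6 paths connect E and A; each must be blocked for d-separation to hold:
  1. E ← R → L ← H ← K → B → A — R:fork[open]; L:collider[open]; H:chain[blocks]; K:fork[open]; B:chain[open] ⇒ blocked
  2. E ← R → L ← H → B → A — R:fork[open]; L:collider[open]; H:fork[blocks]; B:chain[open] ⇒ blocked
  3. E ← T ← R → L ← H ← K → B → A — T:chain[blocks]; R:fork[open]; L:collider[open]; H:chain[blocks]; K:fork[open]; B:chain[open] ⇒ blocked
  4. E ← T ← R → L ← H → B → A — T:chain[blocks]; R:fork[open]; L:collider[open]; H:fork[blocks]; B:chain[open] ⇒ blocked
  5. E ← H ← K → B → A — H:chain[blocks]; K:fork[open]; B:chain[open] ⇒ blocked
  6. E ← H → B → A — H:fork[blocks]; B:chain[open] ⇒ blocked
All paths are blocked; E ⊥ A | {H, L, T} holds.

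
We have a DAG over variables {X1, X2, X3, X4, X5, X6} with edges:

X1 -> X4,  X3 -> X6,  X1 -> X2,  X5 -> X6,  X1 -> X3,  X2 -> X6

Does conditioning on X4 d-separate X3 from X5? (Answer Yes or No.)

There are 2 undirected paths between X3 and X5; checking each against the conditioning set {X4}:
Path 1: X3 ← X1 → X2 → X6 ← X5
  X6 is a collider here and neither X6 nor any of its descendants is conditioned on, so the collider stays closed — the path is blocked at X6.
Path 2: X3 → X6 ← X5
  X6 is a collider here and neither X6 nor any of its descendants is conditioned on, so the collider stays closed — the path is blocked at X6.
All paths are blocked; X3 ⊥ X5 | {X4} holds.

Yes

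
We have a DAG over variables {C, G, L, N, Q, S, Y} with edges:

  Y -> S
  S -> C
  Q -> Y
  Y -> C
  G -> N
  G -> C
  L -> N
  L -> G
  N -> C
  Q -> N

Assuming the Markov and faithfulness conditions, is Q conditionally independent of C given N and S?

Enumerating the 5 paths from Q to C and testing each for blocking by {N, S}:
Path 1: Q → Y → S → C
  S is a chain here and S is conditioned on, so the path is blocked at S.
Path 2: Q → Y → C
  Y is a chain and Y is not conditioned on — no node blocks this path, so it is active.
Path 3: Q → N → C
  N is a chain here and N is conditioned on, so the path is blocked at N.
Path 4: Q → N ← G → C
  N is a collider and N is conditioned on, which opens it; G is a fork and G is not conditioned on — no node blocks this path, so it is active.
Path 5: Q → N ← L → G → C
  N is a collider and N is conditioned on, which opens it; L is a fork and L is not conditioned on; G is a chain and G is not conditioned on — no node blocks this path, so it is active.
Since the path Q → Y → C is active, Q and C are not d-separated given {N, S}.

No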